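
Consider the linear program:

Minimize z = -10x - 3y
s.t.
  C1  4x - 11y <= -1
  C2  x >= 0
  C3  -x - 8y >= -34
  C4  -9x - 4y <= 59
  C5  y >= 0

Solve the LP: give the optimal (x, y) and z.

x = 366/43, y = 137/43, minimum z = -4071/43

Vertices and z = -10x - 3y:
  (0, 1/11) → z = -3/11
  (366/43, 137/43) → z = -4071/43
  (0, 17/4) → z = -51/4

At the optimal vertex, 4x - 11y = -1 and -x - 8y = -34.
Solving simultaneously gives x = 366/43, y = 137/43.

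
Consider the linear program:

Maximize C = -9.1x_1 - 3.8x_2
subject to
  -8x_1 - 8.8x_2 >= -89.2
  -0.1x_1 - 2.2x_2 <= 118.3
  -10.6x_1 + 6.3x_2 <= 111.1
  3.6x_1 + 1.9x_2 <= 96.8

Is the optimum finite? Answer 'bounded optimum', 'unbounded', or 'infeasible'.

Feasible corners and C = -9.1x_1 - 3.8x_2:
  (-10393/3592, 22929/1796) → C = -796841/35920
  (17059/412, -2833/103) → C = -1121753/4120
  (-98971/2395, -124287/2395) → C = 13729267/23950
  (43773/773, -43556/773) → C = -465643/1546
The feasible region has finitely many vertices and no improving ray; the maximum is 13729267/23950 at (-98971/2395, -124287/2395).

bounded optimum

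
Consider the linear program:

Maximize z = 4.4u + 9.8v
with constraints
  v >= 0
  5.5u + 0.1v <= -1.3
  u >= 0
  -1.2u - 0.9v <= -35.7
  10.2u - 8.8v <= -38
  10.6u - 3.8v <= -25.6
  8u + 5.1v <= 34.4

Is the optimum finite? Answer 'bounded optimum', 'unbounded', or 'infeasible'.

infeasible

The boundaries -1.2u - 0.9v = -35.7 and 8u + 5.1v = 34.4 meet at (-1679/12, 2036/9), but that point violates u ≥ 0. Every candidate vertex is excluded by some other constraint, so the feasible region is empty.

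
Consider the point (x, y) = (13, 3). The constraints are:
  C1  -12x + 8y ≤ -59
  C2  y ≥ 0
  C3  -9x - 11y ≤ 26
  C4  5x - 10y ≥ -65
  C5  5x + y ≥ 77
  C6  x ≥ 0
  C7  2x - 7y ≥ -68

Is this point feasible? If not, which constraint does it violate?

Constraint C5: 5x + y = 68, which is not ≥ 77. All other constraints are satisfied.

not feasible — violates C5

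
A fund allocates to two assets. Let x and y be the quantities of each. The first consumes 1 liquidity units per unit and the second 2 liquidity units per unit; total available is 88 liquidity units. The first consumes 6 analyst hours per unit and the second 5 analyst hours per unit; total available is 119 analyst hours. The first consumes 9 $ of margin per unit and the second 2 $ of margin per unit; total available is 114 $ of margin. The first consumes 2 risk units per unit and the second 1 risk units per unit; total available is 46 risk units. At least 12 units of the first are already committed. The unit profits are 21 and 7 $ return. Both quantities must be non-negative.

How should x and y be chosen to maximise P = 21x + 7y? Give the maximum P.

Extreme points and P = 21x + 7y:
  (38/3, 0) → P = 266
  (12, 0) → P = 252
  (12, 3) → P = 273

x = 12, y = 3, maximum P = 273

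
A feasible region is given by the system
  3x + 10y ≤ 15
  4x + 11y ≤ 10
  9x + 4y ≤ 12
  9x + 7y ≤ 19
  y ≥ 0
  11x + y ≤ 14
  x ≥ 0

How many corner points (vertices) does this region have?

5

The feasible vertices (each the meet of two boundaries and inside every other half-plane) are:
  (92/83, 42/83)
  (0, 10/11)
  (44/35, 6/35)
  (14/11, 0)
  (0, 0)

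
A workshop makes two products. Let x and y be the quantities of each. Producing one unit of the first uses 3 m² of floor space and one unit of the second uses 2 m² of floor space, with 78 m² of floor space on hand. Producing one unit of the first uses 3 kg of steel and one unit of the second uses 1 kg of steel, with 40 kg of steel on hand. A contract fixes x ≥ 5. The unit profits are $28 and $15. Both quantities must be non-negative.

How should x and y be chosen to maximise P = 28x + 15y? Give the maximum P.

Vertices and P = 28x + 15y:
  (40/3, 0) → P = 1120/3
  (5, 0) → P = 140
  (5, 25) → P = 515

At the optimal vertex, 3x + y = 40 and x = 5.
Solving simultaneously gives x = 5, y = 25.

x = 5, y = 25, maximum P = 515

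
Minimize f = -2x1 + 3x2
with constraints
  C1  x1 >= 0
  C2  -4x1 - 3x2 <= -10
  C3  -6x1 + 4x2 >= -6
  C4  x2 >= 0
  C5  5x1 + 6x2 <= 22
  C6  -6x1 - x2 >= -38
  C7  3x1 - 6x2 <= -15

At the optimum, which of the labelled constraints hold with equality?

C5 and C7

Corner points and f = -2x1 + 3x2:
  (0, 10/3) → f = 10
  (0, 11/3) → f = 11
  (5/11, 30/11) → f = 80/11
  (7/8, 47/16) → f = 113/16

The minimum is at (7/8, 47/16). Substituting into each constraint, equality holds for C5 and C7; the remaining constraints have slack.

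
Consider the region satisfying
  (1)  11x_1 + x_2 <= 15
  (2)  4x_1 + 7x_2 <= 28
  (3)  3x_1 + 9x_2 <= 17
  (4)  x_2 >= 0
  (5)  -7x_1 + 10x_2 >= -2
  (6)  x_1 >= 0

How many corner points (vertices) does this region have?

5

The feasible vertices (each the meet of two boundaries and inside every other half-plane) are:
  (59/48, 71/48)
  (152/117, 83/117)
  (0, 17/9)
  (2/7, 0)
  (0, 0)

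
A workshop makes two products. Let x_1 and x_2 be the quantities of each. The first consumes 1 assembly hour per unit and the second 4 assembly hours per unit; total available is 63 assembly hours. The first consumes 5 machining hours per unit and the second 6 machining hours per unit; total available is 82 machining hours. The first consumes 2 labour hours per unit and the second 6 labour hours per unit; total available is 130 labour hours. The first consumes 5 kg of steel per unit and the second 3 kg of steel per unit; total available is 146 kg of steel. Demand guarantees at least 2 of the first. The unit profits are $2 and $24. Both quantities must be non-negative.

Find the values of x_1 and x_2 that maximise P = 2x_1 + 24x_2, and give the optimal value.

x_1 = 2, x_2 = 12, maximum P = 292

Corner points and P = 2x_1 + 24x_2:
  (82/5, 0) → P = 164/5
  (2, 0) → P = 4
  (2, 12) → P = 292

The optimum lies where 5x_1 + 6x_2 = 82 and x_1 = 2.
Solving simultaneously gives x_1 = 2, x_2 = 12.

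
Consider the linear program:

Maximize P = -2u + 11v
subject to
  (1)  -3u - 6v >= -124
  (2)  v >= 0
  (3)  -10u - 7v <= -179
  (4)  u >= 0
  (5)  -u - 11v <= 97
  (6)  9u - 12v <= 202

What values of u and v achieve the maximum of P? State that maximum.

u = 206/39, v = 703/39, maximum P = 7321/39

Corner points and P = -2u + 11v:
  (206/39, 703/39) → P = 7321/39
  (30, 17/3) → P = 7/3
  (179/10, 0) → P = -179/5
  (202/9, 0) → P = -404/9

The optimum lies where -3u - 6v = -124 and -10u - 7v = -179.
Solving simultaneously gives u = 206/39, v = 703/39.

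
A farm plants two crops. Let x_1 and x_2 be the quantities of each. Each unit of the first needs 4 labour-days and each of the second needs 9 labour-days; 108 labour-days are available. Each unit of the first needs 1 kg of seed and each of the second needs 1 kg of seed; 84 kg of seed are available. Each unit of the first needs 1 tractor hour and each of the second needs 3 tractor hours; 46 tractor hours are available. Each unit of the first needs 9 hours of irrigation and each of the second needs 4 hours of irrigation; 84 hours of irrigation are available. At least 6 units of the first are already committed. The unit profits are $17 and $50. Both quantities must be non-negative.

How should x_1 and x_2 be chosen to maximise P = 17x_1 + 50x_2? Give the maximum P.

x_1 = 6, x_2 = 15/2, maximum P = 477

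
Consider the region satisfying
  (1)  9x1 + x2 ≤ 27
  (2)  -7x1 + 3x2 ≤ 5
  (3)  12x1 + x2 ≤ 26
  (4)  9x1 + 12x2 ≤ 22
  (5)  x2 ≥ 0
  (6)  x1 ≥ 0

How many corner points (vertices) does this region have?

Of the 15 pairwise boundary intersections, those satisfying every inequality are:
  (2/37, 199/111)
  (0, 5/3)
  (58/27, 2/9)
  (13/6, 0)
  (0, 0)

5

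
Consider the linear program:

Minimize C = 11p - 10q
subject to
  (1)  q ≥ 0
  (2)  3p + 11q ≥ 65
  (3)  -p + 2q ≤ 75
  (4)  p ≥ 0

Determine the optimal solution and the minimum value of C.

Extreme points and C = 11p - 10q:
  (65/3, 0) → C = 715/3
  (0, 65/11) → C = -650/11
  (0, 75/2) → C = -375
The feasible region is unbounded (it extends along (2, 1), (1, 0)), but C strictly increases along every unbounded feasible direction, so there is no improving ray and the minimum is attained at a vertex.

The binding constraints are -p + 2q = 75 and p = 0.
Solving simultaneously gives p = 0, q = 75/2.

p = 0, q = 75/2, minimum C = -375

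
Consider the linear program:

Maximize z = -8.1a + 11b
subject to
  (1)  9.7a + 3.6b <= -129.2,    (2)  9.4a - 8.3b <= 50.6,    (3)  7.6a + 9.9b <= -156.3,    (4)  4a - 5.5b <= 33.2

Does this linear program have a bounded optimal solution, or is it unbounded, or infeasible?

From the feasible point (-7960/763, -53419/6867), moving in the direction (-5.5, -4) keeps every constraint satisfied while z increases without bound.

unbounded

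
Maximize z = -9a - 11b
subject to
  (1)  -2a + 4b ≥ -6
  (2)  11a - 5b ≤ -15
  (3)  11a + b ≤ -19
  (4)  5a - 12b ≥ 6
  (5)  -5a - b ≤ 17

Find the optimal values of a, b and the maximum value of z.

Vertices and z = -9a - 11b:
  (-45/17, -48/17) → z = 933/17
  (-31/11, -32/11) → z = 631/11
  (-210/107, -141/107) → z = 3441/107
  (-198/65, -23/13) → z = 3047/65

a = -31/11, b = -32/11, maximum z = 631/11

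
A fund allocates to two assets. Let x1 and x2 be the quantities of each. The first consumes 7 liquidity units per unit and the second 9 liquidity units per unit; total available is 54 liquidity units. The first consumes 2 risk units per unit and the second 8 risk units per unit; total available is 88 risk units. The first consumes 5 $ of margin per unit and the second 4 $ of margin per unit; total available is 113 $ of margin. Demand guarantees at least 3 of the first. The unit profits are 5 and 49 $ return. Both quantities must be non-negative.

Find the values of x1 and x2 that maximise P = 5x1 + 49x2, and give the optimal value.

x1 = 3, x2 = 11/3, maximum P = 584/3

Feasible corners and P = 5x1 + 49x2:
  (54/7, 0) → P = 270/7
  (3, 0) → P = 15
  (3, 11/3) → P = 584/3

At the optimal vertex, 7x1 + 9x2 = 54 and x1 = 3.
Solving simultaneously gives x1 = 3, x2 = 11/3.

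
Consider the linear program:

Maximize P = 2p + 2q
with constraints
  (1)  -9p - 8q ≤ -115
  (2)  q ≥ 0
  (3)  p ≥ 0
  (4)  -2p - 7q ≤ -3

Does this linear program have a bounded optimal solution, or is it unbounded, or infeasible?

unbounded

From the feasible point (115/9, 0), moving in the direction (0, 1) keeps every constraint satisfied while P increases without bound.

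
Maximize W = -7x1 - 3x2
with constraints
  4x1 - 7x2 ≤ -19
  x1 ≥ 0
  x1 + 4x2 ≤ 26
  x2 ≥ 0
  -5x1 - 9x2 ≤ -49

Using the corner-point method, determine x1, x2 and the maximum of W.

x1 = 0, x2 = 49/9, maximum W = -49/3

Feasible corners and W = -7x1 - 3x2:
  (106/23, 123/23) → W = -1111/23
  (172/71, 291/71) → W = -2077/71
  (0, 13/2) → W = -39/2
  (0, 49/9) → W = -49/3

The optimum lies where x1 = 0 and -5x1 - 9x2 = -49.
Solving simultaneously gives x1 = 0, x2 = 49/9.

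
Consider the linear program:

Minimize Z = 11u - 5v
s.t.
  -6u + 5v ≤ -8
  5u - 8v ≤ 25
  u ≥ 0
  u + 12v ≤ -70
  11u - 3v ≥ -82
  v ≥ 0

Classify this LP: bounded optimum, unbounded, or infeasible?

infeasible

The boundaries -6u + 5v = -8 and v = 0 meet at (4/3, 0), but that point violates u + 12v ≤ -70. Every candidate vertex is excluded by some other constraint, so the feasible region is empty.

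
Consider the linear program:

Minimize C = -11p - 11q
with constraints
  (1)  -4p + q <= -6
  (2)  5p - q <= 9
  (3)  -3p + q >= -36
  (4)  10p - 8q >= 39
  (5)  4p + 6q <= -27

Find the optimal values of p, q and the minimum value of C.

Corner points and C = -11p - 11q:
  (-30, -126) → C = 1716
  (9/28, -33/7) → C = 1353/28
  (-27/2, -153/2) → C = 990
  (27/34, -171/34) → C = 792/17

p = 27/34, q = -171/34, minimum C = 792/17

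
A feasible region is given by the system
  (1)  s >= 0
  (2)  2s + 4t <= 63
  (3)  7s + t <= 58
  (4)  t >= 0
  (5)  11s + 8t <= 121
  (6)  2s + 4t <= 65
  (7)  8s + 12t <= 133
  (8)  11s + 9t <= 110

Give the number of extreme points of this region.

Of the 27 pairwise boundary intersections, those satisfying every inequality are:
  (0, 0)
  (0, 133/12)
  (58/7, 0)
  (103/13, 33/13)
  (41/20, 583/60)

5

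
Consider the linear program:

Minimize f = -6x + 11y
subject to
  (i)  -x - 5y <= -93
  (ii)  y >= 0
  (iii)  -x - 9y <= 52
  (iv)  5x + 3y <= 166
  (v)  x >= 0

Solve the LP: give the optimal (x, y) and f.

At the optimal vertex, -x - 5y = -93 and 5x + 3y = 166.
Solving simultaneously gives x = 551/22, y = 299/22.

x = 551/22, y = 299/22, minimum f = -17/22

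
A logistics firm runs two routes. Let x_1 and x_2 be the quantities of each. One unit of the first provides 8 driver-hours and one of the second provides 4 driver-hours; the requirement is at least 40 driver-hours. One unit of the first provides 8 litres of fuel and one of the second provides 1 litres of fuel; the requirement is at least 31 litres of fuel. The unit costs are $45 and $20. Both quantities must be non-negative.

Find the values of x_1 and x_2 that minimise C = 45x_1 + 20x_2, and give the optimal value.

x_1 = 7/2, x_2 = 3, minimum C = 435/2

Corner points and C = 45x_1 + 20x_2:
  (0, 31) → C = 620
  (5, 0) → C = 225
  (7/2, 3) → C = 435/2
The feasible region is unbounded (it extends along (0, 1), (1, 0)), but C strictly increases along every unbounded feasible direction, so there is no improving ray and the minimum is attained at a vertex.

The binding constraints are 8x_1 + 4x_2 = 40 and 8x_1 + x_2 = 31.
Solving simultaneously gives x_1 = 7/2, x_2 = 3.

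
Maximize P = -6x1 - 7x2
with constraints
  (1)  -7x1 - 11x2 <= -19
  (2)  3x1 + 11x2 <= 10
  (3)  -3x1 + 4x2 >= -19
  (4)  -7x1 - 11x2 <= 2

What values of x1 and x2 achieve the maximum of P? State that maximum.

x1 = 9/4, x2 = 13/44, maximum P = -685/44

Feasible corners and P = -6x1 - 7x2:
  (9/4, 13/44) → P = -685/44
  (285/61, -76/61) → P = -1178/61
  (83/15, -3/5) → P = -29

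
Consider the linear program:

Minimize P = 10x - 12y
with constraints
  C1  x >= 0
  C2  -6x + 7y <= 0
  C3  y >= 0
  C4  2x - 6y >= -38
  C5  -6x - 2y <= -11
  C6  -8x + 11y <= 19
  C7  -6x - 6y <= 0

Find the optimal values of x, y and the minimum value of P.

x = 133/11, y = 114/11, minimum P = -38/11

Vertices and P = 10x - 12y:
  (133/11, 114/11) → P = -38/11
  (77/54, 11/9) → P = -11/27
  (11/6, 0) → P = 55/3
The feasible region is unbounded (it extends along (3, 1), (1, 0)), but P strictly increases along every unbounded feasible direction, so there is no improving ray and the minimum is attained at a vertex.

The optimum lies where -6x + 7y = 0 and 2x - 6y = -38.
Solving simultaneously gives x = 133/11, y = 114/11.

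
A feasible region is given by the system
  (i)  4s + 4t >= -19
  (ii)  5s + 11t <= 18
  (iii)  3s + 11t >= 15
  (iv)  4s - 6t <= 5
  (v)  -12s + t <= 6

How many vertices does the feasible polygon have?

3

The feasible vertices (each the meet of two boundaries and inside every other half-plane) are:
  (3/2, 21/22)
  (-48/137, 246/137)
  (-17/45, 22/15)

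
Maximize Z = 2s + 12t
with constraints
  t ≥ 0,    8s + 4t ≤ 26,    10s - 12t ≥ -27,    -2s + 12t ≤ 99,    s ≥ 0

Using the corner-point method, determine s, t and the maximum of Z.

s = 3/2, t = 7/2, maximum Z = 45

The binding constraints are 8s + 4t = 26 and 10s - 12t = -27.
Solving simultaneously gives s = 3/2, t = 7/2.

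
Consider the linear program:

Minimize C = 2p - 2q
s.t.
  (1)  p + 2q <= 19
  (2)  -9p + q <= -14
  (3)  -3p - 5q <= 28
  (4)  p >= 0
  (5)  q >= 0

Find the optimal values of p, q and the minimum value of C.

p = 47/19, q = 157/19, minimum C = -220/19

Vertices and C = 2p - 2q:
  (47/19, 157/19) → C = -220/19
  (19, 0) → C = 38
  (14/9, 0) → C = 28/9

The binding constraints are p + 2q = 19 and -9p + q = -14.
Solving simultaneously gives p = 47/19, q = 157/19.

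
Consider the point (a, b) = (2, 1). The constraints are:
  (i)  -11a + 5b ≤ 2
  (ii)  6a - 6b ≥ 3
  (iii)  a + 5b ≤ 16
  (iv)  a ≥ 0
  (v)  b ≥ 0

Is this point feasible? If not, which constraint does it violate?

feasible

(i): -17 ≤ 2 ✓
(ii): 6 ≥ 3 ✓
(iii): 7 ≤ 16 ✓
(iv): 2 ≥ 0 ✓
(v): 1 ≥ 0 ✓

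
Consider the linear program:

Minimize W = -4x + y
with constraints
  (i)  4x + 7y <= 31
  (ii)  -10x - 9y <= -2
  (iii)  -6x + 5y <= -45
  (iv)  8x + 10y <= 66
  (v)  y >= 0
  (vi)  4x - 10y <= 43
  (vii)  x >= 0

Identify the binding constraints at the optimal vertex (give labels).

(i) and (v)

Extreme points and W = -4x + y:
  (235/31, 3/31) → W = -937/31
  (31/4, 0) → W = -31
  (15/2, 0) → W = -30

The minimum is at (31/4, 0). Substituting into each constraint, equality holds for (i) and (v); the remaining constraints have slack.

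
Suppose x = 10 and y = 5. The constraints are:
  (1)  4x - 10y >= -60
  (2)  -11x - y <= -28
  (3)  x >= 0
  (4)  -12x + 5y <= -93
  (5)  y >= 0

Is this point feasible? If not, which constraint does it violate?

(1): -10 ≥ -60 ✓
(2): -115 ≤ -28 ✓
(3): 10 ≥ 0 ✓
(4): -95 ≤ -93 ✓
(5): 5 ≥ 0 ✓

feasible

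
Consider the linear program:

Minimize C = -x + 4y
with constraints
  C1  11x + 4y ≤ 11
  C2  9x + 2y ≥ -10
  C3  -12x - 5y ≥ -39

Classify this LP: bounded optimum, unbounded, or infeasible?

unbounded

From the feasible point (-31/7, 209/14), moving in the direction (2, -9) keeps every constraint satisfied while C decreases without bound.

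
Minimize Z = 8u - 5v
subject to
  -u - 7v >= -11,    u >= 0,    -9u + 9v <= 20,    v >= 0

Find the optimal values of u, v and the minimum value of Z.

u = 0, v = 11/7, minimum Z = -55/7

Corner points and Z = 8u - 5v:
  (0, 11/7) → Z = -55/7
  (11, 0) → Z = 88
  (0, 0) → Z = 0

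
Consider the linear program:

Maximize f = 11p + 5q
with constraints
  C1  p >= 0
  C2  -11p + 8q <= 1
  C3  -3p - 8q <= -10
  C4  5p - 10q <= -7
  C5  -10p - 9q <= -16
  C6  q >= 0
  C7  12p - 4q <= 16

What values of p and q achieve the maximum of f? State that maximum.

The binding constraints are -11p + 8q = 1 and 12p - 4q = 16.
Solving simultaneously gives p = 33/13, q = 47/13.

p = 33/13, q = 47/13, maximum f = 46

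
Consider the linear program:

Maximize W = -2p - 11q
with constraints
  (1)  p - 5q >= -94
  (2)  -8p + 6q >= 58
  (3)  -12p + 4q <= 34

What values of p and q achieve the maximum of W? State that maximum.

The binding constraints are -8p + 6q = 58 and -12p + 4q = 34.
Solving simultaneously gives p = 7/10, q = 53/5.

p = 7/10, q = 53/5, maximum W = -118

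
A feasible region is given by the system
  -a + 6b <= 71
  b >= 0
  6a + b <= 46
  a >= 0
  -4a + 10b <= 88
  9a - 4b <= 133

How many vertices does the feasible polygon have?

4

Pairwise boundary intersections that survive every other constraint:
  (23/3, 0)
  (0, 0)
  (93/16, 89/8)
  (0, 44/5)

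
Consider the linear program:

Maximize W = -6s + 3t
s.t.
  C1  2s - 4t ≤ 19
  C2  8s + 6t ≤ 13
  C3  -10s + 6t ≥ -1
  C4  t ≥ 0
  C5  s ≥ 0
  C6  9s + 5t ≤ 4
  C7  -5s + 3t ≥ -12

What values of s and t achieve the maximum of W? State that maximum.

s = 0, t = 4/5, maximum W = 12/5

Vertices and W = -6s + 3t:
  (1/10, 0) → W = -3/5
  (29/104, 31/104) → W = -81/104
  (0, 0) → W = 0
  (0, 4/5) → W = 12/5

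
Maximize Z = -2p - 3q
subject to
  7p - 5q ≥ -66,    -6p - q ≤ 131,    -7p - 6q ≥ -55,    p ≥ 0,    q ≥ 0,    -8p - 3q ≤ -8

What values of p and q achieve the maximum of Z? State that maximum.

p = 1, q = 0, maximum Z = -2

Feasible corners and Z = -2p - 3q:
  (0, 55/6) → Z = -55/2
  (55/7, 0) → Z = -110/7
  (0, 8/3) → Z = -8
  (1, 0) → Z = -2

The optimum lies where q = 0 and -8p - 3q = -8.
Solving simultaneously gives p = 1, q = 0.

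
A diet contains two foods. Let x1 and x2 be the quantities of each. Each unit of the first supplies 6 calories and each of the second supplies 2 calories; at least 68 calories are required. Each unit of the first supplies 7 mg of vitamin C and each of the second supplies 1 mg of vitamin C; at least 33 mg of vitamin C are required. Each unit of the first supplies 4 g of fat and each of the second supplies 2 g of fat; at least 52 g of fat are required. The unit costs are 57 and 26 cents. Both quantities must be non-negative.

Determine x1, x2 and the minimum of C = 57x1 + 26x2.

x1 = 8, x2 = 10, minimum C = 716

Corner points and C = 57x1 + 26x2:
  (0, 34) → C = 884
  (13, 0) → C = 741
  (8, 10) → C = 716
The feasible region is unbounded (it extends along (0, 1), (1, 0)), but C strictly increases along every unbounded feasible direction, so there is no improving ray and the minimum is attained at a vertex.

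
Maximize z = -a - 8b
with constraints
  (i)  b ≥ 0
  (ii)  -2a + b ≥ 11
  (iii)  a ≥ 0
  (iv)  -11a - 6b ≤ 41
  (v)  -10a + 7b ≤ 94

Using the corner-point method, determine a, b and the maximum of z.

a = 0, b = 11, maximum z = -88

Vertices and z = -a - 8b:
  (0, 11) → z = -88
  (17/4, 39/2) → z = -641/4
  (0, 94/7) → z = -752/7

The optimum lies where -2a + b = 11 and a = 0.
Solving simultaneously gives a = 0, b = 11.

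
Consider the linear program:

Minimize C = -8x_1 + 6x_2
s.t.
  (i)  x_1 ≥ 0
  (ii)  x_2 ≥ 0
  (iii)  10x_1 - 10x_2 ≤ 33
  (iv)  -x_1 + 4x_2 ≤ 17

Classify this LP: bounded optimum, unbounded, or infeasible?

Corner points and C = -8x_1 + 6x_2:
  (0, 0) → C = 0
  (0, 17/4) → C = 51/2
  (33/10, 0) → C = -132/5
  (151/15, 203/30) → C = -599/15
The feasible region has finitely many vertices and no improving ray; the minimum is -599/15 at (151/15, 203/30).

bounded optimum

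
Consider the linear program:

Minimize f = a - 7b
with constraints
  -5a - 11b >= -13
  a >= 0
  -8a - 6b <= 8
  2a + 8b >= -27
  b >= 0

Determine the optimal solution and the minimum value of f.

a = 0, b = 13/11, minimum f = -91/11

The binding constraints are -5a - 11b = -13 and a = 0.
Solving simultaneously gives a = 0, b = 13/11.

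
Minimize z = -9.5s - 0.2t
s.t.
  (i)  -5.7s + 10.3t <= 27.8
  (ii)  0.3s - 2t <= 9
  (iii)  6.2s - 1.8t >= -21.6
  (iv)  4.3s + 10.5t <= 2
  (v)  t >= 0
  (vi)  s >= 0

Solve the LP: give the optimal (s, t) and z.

s = 20/43, t = 0, minimum z = -190/43

Vertices and z = -9.5s - 0.2t:
  (20/43, 0) → z = -190/43
  (0, 4/21) → z = -4/105
  (0, 0) → z = 0

The binding constraints are 4.3s + 10.5t = 2 and t = 0.
Solving simultaneously gives s = 20/43, t = 0.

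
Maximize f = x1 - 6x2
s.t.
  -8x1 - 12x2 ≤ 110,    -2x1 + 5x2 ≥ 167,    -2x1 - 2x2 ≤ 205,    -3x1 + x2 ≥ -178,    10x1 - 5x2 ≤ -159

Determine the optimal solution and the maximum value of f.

Feasible corners and f = x1 - 6x2:
  (-1277/32, 279/16) → f = -4625/32
  (-280, 355/2) → f = -1345
  (1, 169/5) → f = -1009/5
  (1049/5, 2257/5) → f = -12493/5
The feasible region is unbounded (it extends along (-1, 1), (1, 3)), but f strictly decreases along every unbounded feasible direction, so there is no improving ray and the maximum is attained at a vertex.

At the optimal vertex, -8x1 - 12x2 = 110 and -2x1 + 5x2 = 167.
Solving simultaneously gives x1 = -1277/32, x2 = 279/16.

x1 = -1277/32, x2 = 279/16, maximum f = -4625/32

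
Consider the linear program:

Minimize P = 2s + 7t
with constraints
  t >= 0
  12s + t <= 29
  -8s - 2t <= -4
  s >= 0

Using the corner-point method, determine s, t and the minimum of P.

The binding constraints are t = 0 and -8s - 2t = -4.
Solving simultaneously gives s = 1/2, t = 0.

s = 1/2, t = 0, minimum P = 1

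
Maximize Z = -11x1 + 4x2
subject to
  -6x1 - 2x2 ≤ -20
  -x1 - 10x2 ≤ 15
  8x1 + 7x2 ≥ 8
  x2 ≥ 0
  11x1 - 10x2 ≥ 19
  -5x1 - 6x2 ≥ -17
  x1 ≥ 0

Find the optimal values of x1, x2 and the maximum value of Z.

x1 = 43/13, x2 = 1/13, maximum Z = -469/13

Vertices and Z = -11x1 + 4x2:
  (10/3, 0) → Z = -110/3
  (43/13, 1/13) → Z = -469/13
  (17/5, 0) → Z = -187/5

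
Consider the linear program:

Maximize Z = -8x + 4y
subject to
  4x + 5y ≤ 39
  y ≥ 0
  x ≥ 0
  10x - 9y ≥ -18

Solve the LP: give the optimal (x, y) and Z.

x = 0, y = 2, maximum Z = 8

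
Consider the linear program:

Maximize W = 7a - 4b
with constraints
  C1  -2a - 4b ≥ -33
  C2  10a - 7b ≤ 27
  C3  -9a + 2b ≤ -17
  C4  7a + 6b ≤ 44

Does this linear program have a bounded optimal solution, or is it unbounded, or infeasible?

Corner points and W = 7a - 4b:
  (65/43, -73/43) → W = 747/43
  (470/109, 251/109) → W = 2286/109
  (95/34, 277/68) → W = 111/34
The feasible region has finitely many vertices and no improving ray; the maximum is 2286/109 at (470/109, 251/109).

bounded optimum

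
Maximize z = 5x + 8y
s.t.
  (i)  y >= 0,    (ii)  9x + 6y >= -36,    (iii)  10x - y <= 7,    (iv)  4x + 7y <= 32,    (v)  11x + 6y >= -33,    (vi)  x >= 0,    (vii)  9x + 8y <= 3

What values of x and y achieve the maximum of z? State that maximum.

Vertices and z = 5x + 8y:
  (0, 0) → z = 0
  (1/3, 0) → z = 5/3
  (0, 3/8) → z = 3

The binding constraints are x = 0 and 9x + 8y = 3.
Solving simultaneously gives x = 0, y = 3/8.

x = 0, y = 3/8, maximum z = 3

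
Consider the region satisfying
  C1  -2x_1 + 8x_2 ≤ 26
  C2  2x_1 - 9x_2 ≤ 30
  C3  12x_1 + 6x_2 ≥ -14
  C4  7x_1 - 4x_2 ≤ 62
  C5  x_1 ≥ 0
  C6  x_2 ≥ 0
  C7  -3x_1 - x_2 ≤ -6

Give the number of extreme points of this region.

Of the 21 pairwise boundary intersections, those satisfying every inequality are:
  (25/2, 51/8)
  (11/13, 45/13)
  (62/7, 0)
  (2, 0)

4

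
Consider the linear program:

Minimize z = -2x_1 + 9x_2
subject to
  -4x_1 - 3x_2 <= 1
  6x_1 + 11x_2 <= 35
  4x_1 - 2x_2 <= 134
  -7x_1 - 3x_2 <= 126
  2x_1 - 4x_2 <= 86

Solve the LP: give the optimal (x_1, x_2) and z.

Vertices and z = -2x_1 + 9x_2:
  (-58/13, 73/13) → z = 773/13
  (127/11, -173/11) → z = -1811/11
  (543/23, -223/23) → z = -3093/23

The binding constraints are -4x_1 - 3x_2 = 1 and 2x_1 - 4x_2 = 86.
Solving simultaneously gives x_1 = 127/11, x_2 = -173/11.

x_1 = 127/11, x_2 = -173/11, minimum z = -1811/11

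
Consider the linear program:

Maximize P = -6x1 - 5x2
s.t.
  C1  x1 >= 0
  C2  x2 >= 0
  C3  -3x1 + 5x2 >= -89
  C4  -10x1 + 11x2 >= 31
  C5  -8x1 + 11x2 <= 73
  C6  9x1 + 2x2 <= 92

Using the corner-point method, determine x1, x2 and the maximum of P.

x1 = 0, x2 = 31/11, maximum P = -155/11

Vertices and P = -6x1 - 5x2:
  (0, 31/11) → P = -155/11
  (0, 73/11) → P = -365/11
  (950/119, 1199/119) → P = -11695/119
  (866/115, 1393/115) → P = -12161/115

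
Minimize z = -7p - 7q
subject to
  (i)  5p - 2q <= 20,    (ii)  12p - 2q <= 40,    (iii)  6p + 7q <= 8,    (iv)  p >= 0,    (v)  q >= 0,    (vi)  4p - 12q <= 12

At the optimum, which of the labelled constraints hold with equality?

Corner points and z = -7p - 7q:
  (0, 8/7) → z = -8
  (4/3, 0) → z = -28/3
  (0, 0) → z = 0

The minimum is at (4/3, 0). Substituting into each constraint, equality holds for (iii) and (v); the remaining constraints have slack.

(iii) and (v)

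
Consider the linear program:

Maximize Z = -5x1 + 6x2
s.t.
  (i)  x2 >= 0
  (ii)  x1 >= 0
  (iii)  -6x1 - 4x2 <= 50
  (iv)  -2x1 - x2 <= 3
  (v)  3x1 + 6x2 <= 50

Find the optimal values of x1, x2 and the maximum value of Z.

Vertices and Z = -5x1 + 6x2:
  (0, 0) → Z = 0
  (50/3, 0) → Z = -250/3
  (0, 25/3) → Z = 50

x1 = 0, x2 = 25/3, maximum Z = 50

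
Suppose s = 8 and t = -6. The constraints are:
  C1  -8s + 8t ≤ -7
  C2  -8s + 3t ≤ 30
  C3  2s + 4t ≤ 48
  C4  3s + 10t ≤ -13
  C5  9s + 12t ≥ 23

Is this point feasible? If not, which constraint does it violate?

not feasible — violates C5

Constraint C5: 9s + 12t = 0, which is not ≥ 23. All other constraints are satisfied.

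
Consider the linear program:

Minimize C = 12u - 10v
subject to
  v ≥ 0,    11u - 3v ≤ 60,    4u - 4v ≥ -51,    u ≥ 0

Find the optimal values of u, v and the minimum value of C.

u = 0, v = 51/4, minimum C = -255/2

Corner points and C = 12u - 10v:
  (60/11, 0) → C = 720/11
  (0, 0) → C = 0
  (393/32, 801/32) → C = -1647/16
  (0, 51/4) → C = -255/2

At the optimal vertex, 4u - 4v = -51 and u = 0.
Solving simultaneously gives u = 0, v = 51/4.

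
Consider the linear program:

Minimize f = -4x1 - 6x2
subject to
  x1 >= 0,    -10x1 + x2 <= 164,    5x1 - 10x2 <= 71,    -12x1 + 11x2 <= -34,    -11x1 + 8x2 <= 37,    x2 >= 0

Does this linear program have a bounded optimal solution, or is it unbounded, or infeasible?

unbounded

From the feasible point (71/5, 0), moving in the direction (10, 5) keeps every constraint satisfied while f decreases without bound.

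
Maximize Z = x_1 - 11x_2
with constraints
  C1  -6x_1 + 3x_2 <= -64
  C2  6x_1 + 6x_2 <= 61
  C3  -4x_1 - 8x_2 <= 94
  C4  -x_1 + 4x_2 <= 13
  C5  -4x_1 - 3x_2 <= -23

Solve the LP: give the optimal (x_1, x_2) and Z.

Vertices and Z = x_1 - 11x_2:
  (21/2, -1/3) → Z = 85/6
  (87/10, -59/15) → Z = 1559/30
  (263/6, -101/3) → Z = 2485/6
  (233/10, -117/5) → Z = 2807/10

x_1 = 263/6, x_2 = -101/3, maximum Z = 2485/6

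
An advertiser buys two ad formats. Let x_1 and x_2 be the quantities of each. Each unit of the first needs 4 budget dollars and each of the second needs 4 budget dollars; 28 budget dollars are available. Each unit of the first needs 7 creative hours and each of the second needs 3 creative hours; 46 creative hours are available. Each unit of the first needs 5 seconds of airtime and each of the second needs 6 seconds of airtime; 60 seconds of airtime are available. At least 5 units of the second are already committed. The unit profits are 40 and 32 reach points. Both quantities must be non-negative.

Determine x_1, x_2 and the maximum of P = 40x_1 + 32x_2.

x_1 = 2, x_2 = 5, maximum P = 240

The optimum lies where 4x_1 + 4x_2 = 28 and x_2 = 5.
Solving simultaneously gives x_1 = 2, x_2 = 5.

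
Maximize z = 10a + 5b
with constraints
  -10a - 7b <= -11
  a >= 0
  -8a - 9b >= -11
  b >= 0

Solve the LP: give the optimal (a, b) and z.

Extreme points and z = 10a + 5b:
  (11/17, 11/17) → z = 165/17
  (11/10, 0) → z = 11
  (11/8, 0) → z = 55/4

The optimum lies where -8a - 9b = -11 and b = 0.
Solving simultaneously gives a = 11/8, b = 0.

a = 11/8, b = 0, maximum z = 55/4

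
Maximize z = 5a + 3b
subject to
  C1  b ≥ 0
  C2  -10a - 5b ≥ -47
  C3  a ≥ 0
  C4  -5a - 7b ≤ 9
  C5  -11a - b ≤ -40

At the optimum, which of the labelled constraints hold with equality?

C2 and C5

Extreme points and z = 5a + 3b:
  (47/10, 0) → z = 47/2
  (40/11, 0) → z = 200/11
  (17/5, 13/5) → z = 124/5

The maximum is at (17/5, 13/5). Substituting into each constraint, equality holds for C2 and C5; the remaining constraints have slack.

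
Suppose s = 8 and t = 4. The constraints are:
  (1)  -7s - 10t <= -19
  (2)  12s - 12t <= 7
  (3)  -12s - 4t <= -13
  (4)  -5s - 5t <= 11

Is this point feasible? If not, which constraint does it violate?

not feasible — violates (2)

Constraint (2): 12s - 12t = 48, which is not ≤ 7. All other constraints are satisfied.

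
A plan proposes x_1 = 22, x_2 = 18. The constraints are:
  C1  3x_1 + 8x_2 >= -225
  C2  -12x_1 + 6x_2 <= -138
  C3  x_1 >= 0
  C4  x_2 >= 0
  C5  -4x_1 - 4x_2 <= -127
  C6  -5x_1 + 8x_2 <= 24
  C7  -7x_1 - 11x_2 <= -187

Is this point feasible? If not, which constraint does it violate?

Constraint C6: -5x_1 + 8x_2 = 34, which is not ≤ 24. All other constraints are satisfied.

not feasible — violates C6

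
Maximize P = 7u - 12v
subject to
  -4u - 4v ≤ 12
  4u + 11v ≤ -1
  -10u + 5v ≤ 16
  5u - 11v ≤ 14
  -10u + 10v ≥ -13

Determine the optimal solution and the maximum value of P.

u = 1/20, v = -5/4, maximum P = 307/20

Corner points and P = 7u - 12v:
  (-31/15, -14/15) → P = -49/15
  (-19/16, -29/16) → P = 215/16
  (-181/130, 27/65) → P = -383/26
  (133/150, -31/75) → P = 67/6
  (1/20, -5/4) → P = 307/20

The binding constraints are 5u - 11v = 14 and -10u + 10v = -13.
Solving simultaneously gives u = 1/20, v = -5/4.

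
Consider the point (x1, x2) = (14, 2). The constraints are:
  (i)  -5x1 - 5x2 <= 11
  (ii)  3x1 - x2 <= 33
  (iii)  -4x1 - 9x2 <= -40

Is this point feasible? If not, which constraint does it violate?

Constraint (ii): 3x1 - x2 = 40, which is not ≤ 33. All other constraints are satisfied.

not feasible — violates (ii)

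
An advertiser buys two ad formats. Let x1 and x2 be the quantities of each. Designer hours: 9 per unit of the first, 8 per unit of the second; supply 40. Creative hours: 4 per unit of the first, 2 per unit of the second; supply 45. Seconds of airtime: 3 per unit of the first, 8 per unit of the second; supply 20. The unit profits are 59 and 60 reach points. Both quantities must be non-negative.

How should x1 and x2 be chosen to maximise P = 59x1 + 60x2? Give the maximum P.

Extreme points and P = 59x1 + 60x2:
  (0, 0) → P = 0
  (0, 5/2) → P = 150
  (40/9, 0) → P = 2360/9
  (10/3, 5/4) → P = 815/3

At the optimal vertex, 9x1 + 8x2 = 40 and 3x1 + 8x2 = 20.
Solving simultaneously gives x1 = 10/3, x2 = 5/4.

x1 = 10/3, x2 = 5/4, maximum P = 815/3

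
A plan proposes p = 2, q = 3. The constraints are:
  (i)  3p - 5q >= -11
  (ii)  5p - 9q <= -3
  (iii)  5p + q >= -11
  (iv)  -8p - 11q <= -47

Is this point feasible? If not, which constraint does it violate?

(i): -9 ≥ -11 ✓
(ii): -17 ≤ -3 ✓
(iii): 13 ≥ -11 ✓
(iv): -49 ≤ -47 ✓

feasible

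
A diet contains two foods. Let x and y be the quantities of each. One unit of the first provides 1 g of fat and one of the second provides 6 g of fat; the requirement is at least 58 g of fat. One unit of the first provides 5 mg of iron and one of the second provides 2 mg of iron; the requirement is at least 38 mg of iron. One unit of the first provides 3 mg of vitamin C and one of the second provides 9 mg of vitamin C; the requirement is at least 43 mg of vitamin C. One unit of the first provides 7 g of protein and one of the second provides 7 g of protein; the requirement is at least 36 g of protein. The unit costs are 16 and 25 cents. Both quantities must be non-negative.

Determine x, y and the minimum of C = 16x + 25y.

x = 4, y = 9, minimum C = 289

Corner points and C = 16x + 25y:
  (0, 19) → C = 475
  (58, 0) → C = 928
  (4, 9) → C = 289
The feasible region is unbounded (it extends along (0, 1), (1, 0)), but C strictly increases along every unbounded feasible direction, so there is no improving ray and the minimum is attained at a vertex.

The binding constraints are x + 6y = 58 and 5x + 2y = 38.
Solving simultaneously gives x = 4, y = 9.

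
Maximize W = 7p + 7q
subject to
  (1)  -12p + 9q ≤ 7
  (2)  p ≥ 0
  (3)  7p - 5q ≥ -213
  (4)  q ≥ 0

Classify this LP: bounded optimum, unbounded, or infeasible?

unbounded

From the feasible point (0, 7/9), moving in the direction (9, 12) keeps every constraint satisfied while W increases without bound.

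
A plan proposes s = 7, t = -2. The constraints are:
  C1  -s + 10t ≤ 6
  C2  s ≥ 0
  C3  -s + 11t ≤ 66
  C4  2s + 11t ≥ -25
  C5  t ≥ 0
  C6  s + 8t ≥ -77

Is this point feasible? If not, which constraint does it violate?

not feasible — violates C5

Constraint C5: t = -2, which is not ≥ 0. All other constraints are satisfied.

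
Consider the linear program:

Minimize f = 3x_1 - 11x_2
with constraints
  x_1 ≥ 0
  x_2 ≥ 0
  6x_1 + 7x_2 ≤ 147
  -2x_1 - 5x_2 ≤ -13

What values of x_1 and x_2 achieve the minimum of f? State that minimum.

Extreme points and f = 3x_1 - 11x_2:
  (0, 21) → f = -231
  (0, 13/5) → f = -143/5
  (49/2, 0) → f = 147/2
  (13/2, 0) → f = 39/2

At the optimal vertex, x_1 = 0 and 6x_1 + 7x_2 = 147.
Solving simultaneously gives x_1 = 0, x_2 = 21.

x_1 = 0, x_2 = 21, minimum f = -231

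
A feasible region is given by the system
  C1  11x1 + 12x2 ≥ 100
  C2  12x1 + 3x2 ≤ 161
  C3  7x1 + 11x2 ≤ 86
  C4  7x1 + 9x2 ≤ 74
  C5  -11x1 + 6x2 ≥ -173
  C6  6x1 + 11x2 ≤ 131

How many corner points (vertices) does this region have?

Pairwise boundary intersections that survive every other constraint:
  (68/37, 246/37)
  (446/33, -73/18)
  (409/29, -239/87)
  (99/7, -61/21)
  (20/7, 6)

5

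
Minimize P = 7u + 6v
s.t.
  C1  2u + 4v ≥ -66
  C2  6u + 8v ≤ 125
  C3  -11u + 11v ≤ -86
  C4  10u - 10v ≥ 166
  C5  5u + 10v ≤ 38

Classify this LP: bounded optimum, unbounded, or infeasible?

Extreme points and P = 7u + 6v:
  (257/2, -323/4) → P = 415
  (1/15, -248/15) → P = -1481/15
  (473/10, -397/20) → P = 212
  (68/5, -3) → P = 386/5
The feasible region has finitely many vertices and no improving ray; the minimum is -1481/15 at (1/15, -248/15).

bounded optimum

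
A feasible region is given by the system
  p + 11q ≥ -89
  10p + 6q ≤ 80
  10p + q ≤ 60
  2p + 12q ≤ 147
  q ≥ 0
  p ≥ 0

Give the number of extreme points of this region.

Of the 15 pairwise boundary intersections, those satisfying every inequality are:
  (28/5, 4)
  (13/18, 655/54)
  (6, 0)
  (0, 49/4)
  (0, 0)

5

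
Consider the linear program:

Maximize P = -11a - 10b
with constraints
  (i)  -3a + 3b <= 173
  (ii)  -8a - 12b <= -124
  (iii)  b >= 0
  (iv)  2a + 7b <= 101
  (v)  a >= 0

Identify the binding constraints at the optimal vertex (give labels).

(ii) and (v)

Vertices and P = -11a - 10b:
  (31/2, 0) → P = -341/2
  (0, 31/3) → P = -310/3
  (101/2, 0) → P = -1111/2
  (0, 101/7) → P = -1010/7

The maximum is at (0, 31/3). Substituting into each constraint, equality holds for (ii) and (v); the remaining constraints have slack.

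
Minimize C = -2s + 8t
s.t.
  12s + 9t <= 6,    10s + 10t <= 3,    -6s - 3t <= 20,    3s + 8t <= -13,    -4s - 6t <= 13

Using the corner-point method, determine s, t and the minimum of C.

Vertices and C = -2s + 8t:
  (55/23, -58/23) → C = -574/23
  (17/4, -5) → C = -97/2
  (-13/7, -13/14) → C = -26/7

s = 17/4, t = -5, minimum C = -97/2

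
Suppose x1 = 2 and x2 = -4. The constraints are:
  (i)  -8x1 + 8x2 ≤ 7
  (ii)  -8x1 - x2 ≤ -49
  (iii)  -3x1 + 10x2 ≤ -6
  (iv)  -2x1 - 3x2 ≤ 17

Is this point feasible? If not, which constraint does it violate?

not feasible — violates (ii)

Constraint (ii): -8x1 - x2 = -12, which is not ≤ -49. All other constraints are satisfied.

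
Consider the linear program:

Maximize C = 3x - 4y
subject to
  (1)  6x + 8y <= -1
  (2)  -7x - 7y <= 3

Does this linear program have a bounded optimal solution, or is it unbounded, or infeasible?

From the feasible point (-17/14, 11/14), moving in the direction (7, -7) keeps every constraint satisfied while C increases without bound.

unbounded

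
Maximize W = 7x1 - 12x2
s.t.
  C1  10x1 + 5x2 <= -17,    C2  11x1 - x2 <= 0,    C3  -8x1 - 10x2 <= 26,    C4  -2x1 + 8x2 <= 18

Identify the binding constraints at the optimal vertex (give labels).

C1 and C3

Extreme points and W = 7x1 - 12x2:
  (-2/3, -31/15) → W = 302/15
  (-113/45, 73/45) → W = -1667/45
  (-97/21, 23/21) → W = -955/21

The maximum is at (-2/3, -31/15). Substituting into each constraint, equality holds for C1 and C3; the remaining constraints have slack.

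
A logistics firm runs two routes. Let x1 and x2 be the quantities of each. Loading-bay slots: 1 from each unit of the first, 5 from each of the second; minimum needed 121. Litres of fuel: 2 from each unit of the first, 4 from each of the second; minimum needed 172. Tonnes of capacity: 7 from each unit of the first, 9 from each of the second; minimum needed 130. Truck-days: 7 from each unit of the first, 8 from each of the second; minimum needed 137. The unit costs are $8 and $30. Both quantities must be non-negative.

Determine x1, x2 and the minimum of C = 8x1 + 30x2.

x1 = 188/3, x2 = 35/3, minimum C = 2554/3

Feasible corners and C = 8x1 + 30x2:
  (0, 43) → C = 1290
  (121, 0) → C = 968
  (188/3, 35/3) → C = 2554/3
The feasible region is unbounded (it extends along (0, 1), (1, 0)), but C strictly increases along every unbounded feasible direction, so there is no improving ray and the minimum is attained at a vertex.

At the optimal vertex, x1 + 5x2 = 121 and 2x1 + 4x2 = 172.
Solving simultaneously gives x1 = 188/3, x2 = 35/3.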